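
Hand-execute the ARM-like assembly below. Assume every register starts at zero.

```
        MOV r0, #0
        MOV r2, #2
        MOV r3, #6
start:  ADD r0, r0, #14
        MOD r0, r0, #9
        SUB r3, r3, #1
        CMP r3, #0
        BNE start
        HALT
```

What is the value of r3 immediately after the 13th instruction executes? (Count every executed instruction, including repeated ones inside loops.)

4

after MOV r0, #0: r0=0
after MOV r2, #2: r2=2
after MOV r3, #6: r3=6
after ADD r0, r0, #14: r0=0+14=14
after MOD r0, r0, #9: r0=14%9=5
after SUB r3, r3, #1: r3=6-1=5
CMP r3, #0  (cmp 5,0)
BNE start: taken
after ADD r0, r0, #14: r0=5+14=19
after MOD r0, r0, #9: r0=19%9=1
after SUB r3, r3, #1: r3=5-1=4
CMP r3, #0  (cmp 4,0)
BNE start: taken
After step 13: r3 = 4.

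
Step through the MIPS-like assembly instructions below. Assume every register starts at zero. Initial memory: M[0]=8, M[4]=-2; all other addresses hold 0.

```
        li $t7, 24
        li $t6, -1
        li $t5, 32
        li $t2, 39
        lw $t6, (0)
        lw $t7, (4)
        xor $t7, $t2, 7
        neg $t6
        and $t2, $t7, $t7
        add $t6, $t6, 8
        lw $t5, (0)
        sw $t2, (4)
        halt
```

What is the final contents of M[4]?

li $t7, 24 → $t7=24
li $t6, -1 → $t6=-1
li $t5, 32 → $t5=32
li $t2, 39 → $t2=39
lw $t6, (0) → $t6=M[0]=8
lw $t7, (4) → $t7=M[4]=-2
xor $t7, $t2, 7 → $t7=39^7=32
neg $t6 → $t6=-(8)=-8
and $t2, $t7, $t7 → $t2=32&32=32
add $t6, $t6, 8 → $t6=(-8)+8=0
lw $t5, (0) → $t5=M[0]=8
sw $t2, (4) → M[4]=32
halt.

32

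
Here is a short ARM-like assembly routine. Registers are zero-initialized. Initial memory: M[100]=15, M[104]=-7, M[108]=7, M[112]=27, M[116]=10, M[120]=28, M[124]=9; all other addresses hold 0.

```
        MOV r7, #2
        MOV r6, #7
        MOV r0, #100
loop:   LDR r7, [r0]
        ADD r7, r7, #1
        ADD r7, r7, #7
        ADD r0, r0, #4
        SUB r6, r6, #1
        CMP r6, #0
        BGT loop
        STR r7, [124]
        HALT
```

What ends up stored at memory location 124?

r7=2
r6=7
r0=100
r7=M[100]=15
r7=15+1=16
r7=16+7=23
r0=100+4=104
r6=7-1=6
CMP r6, #0  (cmp 6,0)
BGT loop: taken
r7=M[104]=-7
r7=(-7)+1=-6
r7=(-6)+7=1
r0=104+4=108
r6=6-1=5
CMP r6, #0  (cmp 5,0)
BGT loop: taken
r7=M[108]=7
r7=7+1=8
r7=8+7=15
r0=108+4=112
r6=5-1=4
CMP r6, #0  (cmp 4,0)
BGT loop: taken
r7=M[112]=27
r7=27+1=28
r7=28+7=35
r0=112+4=116
r6=4-1=3
CMP r6, #0  (cmp 3,0)
BGT loop: taken
r7=M[116]=10
r7=10+1=11
r7=11+7=18
r0=116+4=120
r6=3-1=2
CMP r6, #0  (cmp 2,0)
BGT loop: taken
r7=M[120]=28
r7=28+1=29
r7=29+7=36
r0=120+4=124
r6=2-1=1
CMP r6, #0  (cmp 1,0)
BGT loop: taken
r7=M[124]=9
r7=9+1=10
r7=10+7=17
r0=124+4=128
r6=1-1=0
CMP r6, #0  (cmp 0,0)
BGT loop: not taken
STR r7, [124] → M[124]=17
halt.

17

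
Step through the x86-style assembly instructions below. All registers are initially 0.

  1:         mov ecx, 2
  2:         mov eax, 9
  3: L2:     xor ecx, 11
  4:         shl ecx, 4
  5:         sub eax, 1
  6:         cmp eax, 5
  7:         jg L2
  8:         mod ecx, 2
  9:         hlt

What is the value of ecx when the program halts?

ecx=2
eax=9
ecx=2^11=9
ecx=9<<4=144
eax=9-1=8
cmp eax, 5  (cmp 8,5)
jg L2: taken
ecx=144^11=155
ecx=155<<4=2480
eax=8-1=7
cmp eax, 5  (cmp 7,5)
jg L2: taken
ecx=2480^11=2491
ecx=2491<<4=39856
eax=7-1=6
cmp eax, 5  (cmp 6,5)
jg L2: taken
ecx=39856^11=39867
ecx=39867<<4=637872
eax=6-1=5
cmp eax, 5  (cmp 5,5)
jg L2: not taken
ecx=637872%2=0
halt.

0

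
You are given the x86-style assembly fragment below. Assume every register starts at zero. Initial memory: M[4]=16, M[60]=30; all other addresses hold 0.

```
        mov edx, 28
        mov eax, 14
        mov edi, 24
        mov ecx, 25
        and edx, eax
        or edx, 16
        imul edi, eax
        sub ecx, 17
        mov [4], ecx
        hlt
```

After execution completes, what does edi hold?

336

edx=28
eax=14
edi=24
ecx=25
edx=28&14=12
edx=12|16=28
edi=24*14=336
ecx=25-17=8
mov [4], ecx → M[4]=8
halt.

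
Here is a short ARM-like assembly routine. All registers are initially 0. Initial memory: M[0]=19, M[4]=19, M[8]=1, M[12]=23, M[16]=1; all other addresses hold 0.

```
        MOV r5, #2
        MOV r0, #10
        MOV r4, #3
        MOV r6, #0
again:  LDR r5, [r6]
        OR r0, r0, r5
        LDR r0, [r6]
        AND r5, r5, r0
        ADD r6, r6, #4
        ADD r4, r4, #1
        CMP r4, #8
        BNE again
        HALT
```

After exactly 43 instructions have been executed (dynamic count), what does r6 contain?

r5=2
r0=10
r4=3
r6=0
r5=M[0]=19
r0=10|19=27
r0=M[0]=19
r5=19&19=19
r6=0+4=4
r4=3+1=4
CMP r4, #8  (cmp 4,8)
BNE again: taken
r5=M[4]=19
r0=19|19=19
r0=M[4]=19
r5=19&19=19
r6=4+4=8
r4=4+1=5
CMP r4, #8  (cmp 5,8)
BNE again: taken
r5=M[8]=1
r0=19|1=19
r0=M[8]=1
r5=1&1=1
r6=8+4=12
r4=5+1=6
CMP r4, #8  (cmp 6,8)
BNE again: taken
r5=M[12]=23
r0=1|23=23
r0=M[12]=23
r5=23&23=23
r6=12+4=16
r4=6+1=7
CMP r4, #8  (cmp 7,8)
BNE again: taken
r5=M[16]=1
r0=23|1=23
r0=M[16]=1
r5=1&1=1
r6=16+4=20
r4=7+1=8
CMP r4, #8  (cmp 8,8)
After step 43: r6 = 20.

20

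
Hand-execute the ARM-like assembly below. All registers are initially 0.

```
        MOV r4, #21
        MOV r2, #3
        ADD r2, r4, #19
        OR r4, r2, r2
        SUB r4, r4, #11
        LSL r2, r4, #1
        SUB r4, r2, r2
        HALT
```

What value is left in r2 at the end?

58

r4=21
r2=3
r2=21+19=40
r4=40|40=40
r4=40-11=29
r2=29<<1=58
r4=58-58=0
halt.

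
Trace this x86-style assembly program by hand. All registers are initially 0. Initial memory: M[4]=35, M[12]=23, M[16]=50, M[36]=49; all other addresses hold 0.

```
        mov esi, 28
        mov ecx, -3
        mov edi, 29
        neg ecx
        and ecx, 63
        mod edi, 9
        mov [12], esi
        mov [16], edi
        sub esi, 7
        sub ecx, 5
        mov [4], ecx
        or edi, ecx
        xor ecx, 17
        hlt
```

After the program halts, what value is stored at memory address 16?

2

after mov esi, 28: esi=28
after mov ecx, -3: ecx=-3
after mov edi, 29: edi=29
after neg ecx: ecx=-(-3)=3
after and ecx, 63: ecx=3&63=3
after mod edi, 9: edi=29%9=2
mov [12], esi → M[12]=28
mov [16], edi → M[16]=2
after sub esi, 7: esi=28-7=21
after sub ecx, 5: ecx=3-5=-2
mov [4], ecx → M[4]=-2
after or edi, ecx: edi=2|(-2)=-2
after xor ecx, 17: ecx=(-2)^17=-17
halt.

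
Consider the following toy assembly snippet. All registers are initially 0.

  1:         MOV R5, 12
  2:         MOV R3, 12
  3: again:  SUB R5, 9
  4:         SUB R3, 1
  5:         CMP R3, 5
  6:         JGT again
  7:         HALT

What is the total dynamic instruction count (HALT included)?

31

after MOV R5, 12: R5=12
after MOV R3, 12: R3=12
after SUB R5, 9: R5=12-9=3
after SUB R3, 1: R3=12-1=11
CMP R3, 5  (cmp 11,5)
JGT again: taken
after SUB R5, 9: R5=3-9=-6
after SUB R3, 1: R3=11-1=10
CMP R3, 5  (cmp 10,5)
JGT again: taken
after SUB R5, 9: R5=(-6)-9=-15
after SUB R3, 1: R3=10-1=9
CMP R3, 5  (cmp 9,5)
JGT again: taken
after SUB R5, 9: R5=(-15)-9=-24
after SUB R3, 1: R3=9-1=8
CMP R3, 5  (cmp 8,5)
JGT again: taken
after SUB R5, 9: R5=(-24)-9=-33
after SUB R3, 1: R3=8-1=7
CMP R3, 5  (cmp 7,5)
JGT again: taken
after SUB R5, 9: R5=(-33)-9=-42
after SUB R3, 1: R3=7-1=6
CMP R3, 5  (cmp 6,5)
JGT again: taken
after SUB R5, 9: R5=(-42)-9=-51
after SUB R3, 1: R3=6-1=5
CMP R3, 5  (cmp 5,5)
JGT again: not taken
halt.
Total executed instructions: 31.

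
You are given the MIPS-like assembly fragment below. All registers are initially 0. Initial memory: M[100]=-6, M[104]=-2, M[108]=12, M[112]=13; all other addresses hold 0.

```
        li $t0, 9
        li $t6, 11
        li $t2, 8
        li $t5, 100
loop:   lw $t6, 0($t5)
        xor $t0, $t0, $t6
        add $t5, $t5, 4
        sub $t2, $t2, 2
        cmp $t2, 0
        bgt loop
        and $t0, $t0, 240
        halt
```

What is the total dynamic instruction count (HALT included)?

30

after li $t0, 9: $t0=9
after li $t6, 11: $t6=11
after li $t2, 8: $t2=8
after li $t5, 100: $t5=100
after lw $t6, 0($t5): $t6=M[100]=-6
after xor $t0, $t0, $t6: $t0=9^(-6)=-13
after add $t5, $t5, 4: $t5=100+4=104
after sub $t2, $t2, 2: $t2=8-2=6
cmp $t2, 0  (cmp 6,0)
bgt loop: taken
after lw $t6, 0($t5): $t6=M[104]=-2
after xor $t0, $t0, $t6: $t0=(-13)^(-2)=13
after add $t5, $t5, 4: $t5=104+4=108
after sub $t2, $t2, 2: $t2=6-2=4
cmp $t2, 0  (cmp 4,0)
bgt loop: taken
after lw $t6, 0($t5): $t6=M[108]=12
after xor $t0, $t0, $t6: $t0=13^12=1
after add $t5, $t5, 4: $t5=108+4=112
after sub $t2, $t2, 2: $t2=4-2=2
cmp $t2, 0  (cmp 2,0)
bgt loop: taken
after lw $t6, 0($t5): $t6=M[112]=13
after xor $t0, $t0, $t6: $t0=1^13=12
after add $t5, $t5, 4: $t5=112+4=116
after sub $t2, $t2, 2: $t2=2-2=0
cmp $t2, 0  (cmp 0,0)
bgt loop: not taken
after and $t0, $t0, 240: $t0=12&240=0
halt.
Total executed instructions: 30.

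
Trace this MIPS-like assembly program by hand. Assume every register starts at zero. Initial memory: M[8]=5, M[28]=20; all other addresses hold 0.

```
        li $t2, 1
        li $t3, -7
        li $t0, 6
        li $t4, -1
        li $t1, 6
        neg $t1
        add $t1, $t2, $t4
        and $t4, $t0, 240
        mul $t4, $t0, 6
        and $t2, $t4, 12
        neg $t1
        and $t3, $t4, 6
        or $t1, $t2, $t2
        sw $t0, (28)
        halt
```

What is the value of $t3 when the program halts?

$t2=1
$t3=-7
$t0=6
$t4=-1
$t1=6
$t1=-(6)=-6
$t1=1+(-1)=0
$t4=6&240=0
$t4=6*6=36
$t2=36&12=4
$t1=-(0)=0
$t3=36&6=4
$t1=4|4=4
sw $t0, (28) → M[28]=6
halt.

4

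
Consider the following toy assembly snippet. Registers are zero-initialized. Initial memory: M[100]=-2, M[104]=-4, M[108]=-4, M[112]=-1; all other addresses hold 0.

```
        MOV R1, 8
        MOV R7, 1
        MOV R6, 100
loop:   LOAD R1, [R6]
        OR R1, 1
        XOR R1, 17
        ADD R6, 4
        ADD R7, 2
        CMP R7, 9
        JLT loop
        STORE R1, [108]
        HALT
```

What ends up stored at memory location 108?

-18

R1=8
R7=1
R6=100
R1=M[100]=-2
R1=(-2)|1=-1
R1=(-1)^17=-18
R6=100+4=104
R7=1+2=3
CMP R7, 9  (cmp 3,9)
JLT loop: taken
R1=M[104]=-4
R1=(-4)|1=-3
R1=(-3)^17=-20
R6=104+4=108
R7=3+2=5
CMP R7, 9  (cmp 5,9)
JLT loop: taken
R1=M[108]=-4
R1=(-4)|1=-3
R1=(-3)^17=-20
R6=108+4=112
R7=5+2=7
CMP R7, 9  (cmp 7,9)
JLT loop: taken
R1=M[112]=-1
R1=(-1)|1=-1
R1=(-1)^17=-18
R6=112+4=116
R7=7+2=9
CMP R7, 9  (cmp 9,9)
JLT loop: not taken
STORE R1, [108] → M[108]=-18
halt.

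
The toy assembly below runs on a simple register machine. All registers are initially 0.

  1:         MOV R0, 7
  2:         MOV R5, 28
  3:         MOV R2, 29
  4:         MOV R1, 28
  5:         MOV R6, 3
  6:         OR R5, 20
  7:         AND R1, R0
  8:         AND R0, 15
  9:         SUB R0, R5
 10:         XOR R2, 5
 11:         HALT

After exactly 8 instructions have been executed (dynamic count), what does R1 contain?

4

after MOV R0, 7: R0=7
after MOV R5, 28: R5=28
after MOV R2, 29: R2=29
after MOV R1, 28: R1=28
after MOV R6, 3: R6=3
after OR R5, 20: R5=28|20=28
after AND R1, R0: R1=28&7=4
after AND R0, 15: R0=7&15=7
After step 8: R1 = 4.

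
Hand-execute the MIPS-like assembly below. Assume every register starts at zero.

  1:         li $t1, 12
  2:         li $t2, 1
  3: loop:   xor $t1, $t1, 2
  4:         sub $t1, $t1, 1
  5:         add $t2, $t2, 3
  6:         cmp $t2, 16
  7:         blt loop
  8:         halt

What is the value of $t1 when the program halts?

9

$t1=12
$t2=1
$t1=12^2=14
$t1=14-1=13
$t2=1+3=4
cmp $t2, 16  (cmp 4,16)
blt loop: taken
$t1=13^2=15
$t1=15-1=14
$t2=4+3=7
cmp $t2, 16  (cmp 7,16)
blt loop: taken
$t1=14^2=12
$t1=12-1=11
$t2=7+3=10
cmp $t2, 16  (cmp 10,16)
blt loop: taken
$t1=11^2=9
$t1=9-1=8
$t2=10+3=13
cmp $t2, 16  (cmp 13,16)
blt loop: taken
$t1=8^2=10
$t1=10-1=9
$t2=13+3=16
cmp $t2, 16  (cmp 16,16)
blt loop: not taken
halt.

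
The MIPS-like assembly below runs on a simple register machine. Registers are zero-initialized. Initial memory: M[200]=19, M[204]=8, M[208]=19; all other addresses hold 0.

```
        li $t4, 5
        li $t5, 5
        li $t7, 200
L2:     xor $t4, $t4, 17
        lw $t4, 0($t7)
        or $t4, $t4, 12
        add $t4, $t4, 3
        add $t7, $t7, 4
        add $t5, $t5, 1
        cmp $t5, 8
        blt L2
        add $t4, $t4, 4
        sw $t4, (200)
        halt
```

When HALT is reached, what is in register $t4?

$t4=5
$t5=5
$t7=200
$t4=5^17=20
$t4=M[200]=19
$t4=19|12=31
$t4=31+3=34
$t7=200+4=204
$t5=5+1=6
cmp $t5, 8  (cmp 6,8)
blt L2: taken
$t4=34^17=51
$t4=M[204]=8
$t4=8|12=12
$t4=12+3=15
$t7=204+4=208
$t5=6+1=7
cmp $t5, 8  (cmp 7,8)
blt L2: taken
$t4=15^17=30
$t4=M[208]=19
$t4=19|12=31
$t4=31+3=34
$t7=208+4=212
$t5=7+1=8
cmp $t5, 8  (cmp 8,8)
blt L2: not taken
$t4=34+4=38
sw $t4, (200) → M[200]=38
halt.

38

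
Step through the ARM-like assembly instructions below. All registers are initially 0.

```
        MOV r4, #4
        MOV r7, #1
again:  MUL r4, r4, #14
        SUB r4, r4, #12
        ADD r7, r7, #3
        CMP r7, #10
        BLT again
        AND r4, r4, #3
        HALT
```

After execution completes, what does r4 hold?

r4=4
r7=1
r4=4*14=56
r4=56-12=44
r7=1+3=4
CMP r7, #10  (cmp 4,10)
BLT again: taken
r4=44*14=616
r4=616-12=604
r7=4+3=7
CMP r7, #10  (cmp 7,10)
BLT again: taken
r4=604*14=8456
r4=8456-12=8444
r7=7+3=10
CMP r7, #10  (cmp 10,10)
BLT again: not taken
r4=8444&3=0
halt.

0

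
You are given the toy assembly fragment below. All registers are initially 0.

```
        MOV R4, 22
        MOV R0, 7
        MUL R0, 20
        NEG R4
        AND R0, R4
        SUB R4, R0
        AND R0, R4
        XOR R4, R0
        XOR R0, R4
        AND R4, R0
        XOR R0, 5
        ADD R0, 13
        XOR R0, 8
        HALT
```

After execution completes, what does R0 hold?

-132

after MOV R4, 22: R4=22
after MOV R0, 7: R0=7
after MUL R0, 20: R0=7*20=140
after NEG R4: R4=-(22)=-22
after AND R0, R4: R0=140&(-22)=136
after SUB R4, R0: R4=(-22)-136=-158
after AND R0, R4: R0=136&(-158)=0
after XOR R4, R0: R4=(-158)^0=-158
after XOR R0, R4: R0=0^(-158)=-158
after AND R4, R0: R4=(-158)&(-158)=-158
after XOR R0, 5: R0=(-158)^5=-153
after ADD R0, 13: R0=(-153)+13=-140
after XOR R0, 8: R0=(-140)^8=-132
halt.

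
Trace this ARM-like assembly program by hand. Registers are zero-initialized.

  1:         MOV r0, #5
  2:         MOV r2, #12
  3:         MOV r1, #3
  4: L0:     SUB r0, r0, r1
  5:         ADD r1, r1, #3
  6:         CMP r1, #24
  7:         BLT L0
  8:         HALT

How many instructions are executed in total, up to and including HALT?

32

after MOV r0, #5: r0=5
after MOV r2, #12: r2=12
after MOV r1, #3: r1=3
after SUB r0, r0, r1: r0=5-3=2
after ADD r1, r1, #3: r1=3+3=6
CMP r1, #24  (cmp 6,24)
BLT L0: taken
after SUB r0, r0, r1: r0=2-6=-4
after ADD r1, r1, #3: r1=6+3=9
CMP r1, #24  (cmp 9,24)
BLT L0: taken
after SUB r0, r0, r1: r0=(-4)-9=-13
after ADD r1, r1, #3: r1=9+3=12
CMP r1, #24  (cmp 12,24)
BLT L0: taken
after SUB r0, r0, r1: r0=(-13)-12=-25
after ADD r1, r1, #3: r1=12+3=15
CMP r1, #24  (cmp 15,24)
BLT L0: taken
after SUB r0, r0, r1: r0=(-25)-15=-40
after ADD r1, r1, #3: r1=15+3=18
CMP r1, #24  (cmp 18,24)
BLT L0: taken
after SUB r0, r0, r1: r0=(-40)-18=-58
after ADD r1, r1, #3: r1=18+3=21
CMP r1, #24  (cmp 21,24)
BLT L0: taken
after SUB r0, r0, r1: r0=(-58)-21=-79
after ADD r1, r1, #3: r1=21+3=24
CMP r1, #24  (cmp 24,24)
BLT L0: not taken
halt.
Total executed instructions: 32.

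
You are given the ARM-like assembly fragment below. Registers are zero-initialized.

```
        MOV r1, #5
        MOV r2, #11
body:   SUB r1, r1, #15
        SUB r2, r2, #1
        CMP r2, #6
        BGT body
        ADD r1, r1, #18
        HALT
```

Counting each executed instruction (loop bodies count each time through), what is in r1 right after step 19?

r1=5
r2=11
r1=5-15=-10
r2=11-1=10
CMP r2, #6  (cmp 10,6)
BGT body: taken
r1=(-10)-15=-25
r2=10-1=9
CMP r2, #6  (cmp 9,6)
BGT body: taken
r1=(-25)-15=-40
r2=9-1=8
CMP r2, #6  (cmp 8,6)
BGT body: taken
r1=(-40)-15=-55
r2=8-1=7
CMP r2, #6  (cmp 7,6)
BGT body: taken
r1=(-55)-15=-70
After step 19: r1 = -70.

-70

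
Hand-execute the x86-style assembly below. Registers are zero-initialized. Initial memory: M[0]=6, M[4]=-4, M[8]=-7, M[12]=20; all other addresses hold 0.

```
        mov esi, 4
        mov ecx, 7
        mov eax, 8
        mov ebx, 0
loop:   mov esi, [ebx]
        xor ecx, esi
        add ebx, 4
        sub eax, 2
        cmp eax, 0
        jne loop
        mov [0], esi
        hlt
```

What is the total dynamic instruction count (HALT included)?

30

esi=4
ecx=7
eax=8
ebx=0
esi=M[0]=6
ecx=7^6=1
ebx=0+4=4
eax=8-2=6
cmp eax, 0  (cmp 6,0)
jne loop: taken
esi=M[4]=-4
ecx=1^(-4)=-3
ebx=4+4=8
eax=6-2=4
cmp eax, 0  (cmp 4,0)
jne loop: taken
esi=M[8]=-7
ecx=(-3)^(-7)=4
ebx=8+4=12
eax=4-2=2
cmp eax, 0  (cmp 2,0)
jne loop: taken
esi=M[12]=20
ecx=4^20=16
ebx=12+4=16
eax=2-2=0
cmp eax, 0  (cmp 0,0)
jne loop: not taken
mov [0], esi → M[0]=20
halt.
Total executed instructions: 30.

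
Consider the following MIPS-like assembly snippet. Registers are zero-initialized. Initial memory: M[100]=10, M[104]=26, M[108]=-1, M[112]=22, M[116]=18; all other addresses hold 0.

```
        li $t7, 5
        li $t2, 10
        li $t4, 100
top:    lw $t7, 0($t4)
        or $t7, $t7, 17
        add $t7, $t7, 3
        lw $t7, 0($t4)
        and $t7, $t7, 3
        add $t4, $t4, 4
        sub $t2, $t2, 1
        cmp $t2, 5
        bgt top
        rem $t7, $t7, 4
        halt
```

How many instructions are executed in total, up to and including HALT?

50

li $t7, 5 → $t7=5
li $t2, 10 → $t2=10
li $t4, 100 → $t4=100
lw $t7, 0($t4) → $t7=M[100]=10
or $t7, $t7, 17 → $t7=10|17=27
add $t7, $t7, 3 → $t7=27+3=30
lw $t7, 0($t4) → $t7=M[100]=10
and $t7, $t7, 3 → $t7=10&3=2
add $t4, $t4, 4 → $t4=100+4=104
sub $t2, $t2, 1 → $t2=10-1=9
cmp $t2, 5  (cmp 9,5)
bgt top: taken
lw $t7, 0($t4) → $t7=M[104]=26
or $t7, $t7, 17 → $t7=26|17=27
add $t7, $t7, 3 → $t7=27+3=30
lw $t7, 0($t4) → $t7=M[104]=26
and $t7, $t7, 3 → $t7=26&3=2
add $t4, $t4, 4 → $t4=104+4=108
sub $t2, $t2, 1 → $t2=9-1=8
cmp $t2, 5  (cmp 8,5)
bgt top: taken
lw $t7, 0($t4) → $t7=M[108]=-1
or $t7, $t7, 17 → $t7=(-1)|17=-1
add $t7, $t7, 3 → $t7=(-1)+3=2
lw $t7, 0($t4) → $t7=M[108]=-1
and $t7, $t7, 3 → $t7=(-1)&3=3
add $t4, $t4, 4 → $t4=108+4=112
sub $t2, $t2, 1 → $t2=8-1=7
cmp $t2, 5  (cmp 7,5)
bgt top: taken
lw $t7, 0($t4) → $t7=M[112]=22
or $t7, $t7, 17 → $t7=22|17=23
add $t7, $t7, 3 → $t7=23+3=26
lw $t7, 0($t4) → $t7=M[112]=22
and $t7, $t7, 3 → $t7=22&3=2
add $t4, $t4, 4 → $t4=112+4=116
sub $t2, $t2, 1 → $t2=7-1=6
cmp $t2, 5  (cmp 6,5)
bgt top: taken
lw $t7, 0($t4) → $t7=M[116]=18
or $t7, $t7, 17 → $t7=18|17=19
add $t7, $t7, 3 → $t7=19+3=22
lw $t7, 0($t4) → $t7=M[116]=18
and $t7, $t7, 3 → $t7=18&3=2
add $t4, $t4, 4 → $t4=116+4=120
sub $t2, $t2, 1 → $t2=6-1=5
cmp $t2, 5  (cmp 5,5)
bgt top: not taken
rem $t7, $t7, 4 → $t7=2%4=2
halt.
Total executed instructions: 50.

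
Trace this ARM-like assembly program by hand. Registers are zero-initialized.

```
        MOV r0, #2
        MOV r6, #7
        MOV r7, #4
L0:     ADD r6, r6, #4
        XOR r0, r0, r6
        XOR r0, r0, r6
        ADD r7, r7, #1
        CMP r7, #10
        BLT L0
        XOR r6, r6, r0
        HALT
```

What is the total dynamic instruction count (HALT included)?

41

after MOV r0, #2: r0=2
after MOV r6, #7: r6=7
after MOV r7, #4: r7=4
after ADD r6, r6, #4: r6=7+4=11
after XOR r0, r0, r6: r0=2^11=9
after XOR r0, r0, r6: r0=9^11=2
after ADD r7, r7, #1: r7=4+1=5
CMP r7, #10  (cmp 5,10)
BLT L0: taken
after ADD r6, r6, #4: r6=11+4=15
after XOR r0, r0, r6: r0=2^15=13
after XOR r0, r0, r6: r0=13^15=2
after ADD r7, r7, #1: r7=5+1=6
CMP r7, #10  (cmp 6,10)
BLT L0: taken
after ADD r6, r6, #4: r6=15+4=19
after XOR r0, r0, r6: r0=2^19=17
after XOR r0, r0, r6: r0=17^19=2
after ADD r7, r7, #1: r7=6+1=7
CMP r7, #10  (cmp 7,10)
BLT L0: taken
after ADD r6, r6, #4: r6=19+4=23
after XOR r0, r0, r6: r0=2^23=21
after XOR r0, r0, r6: r0=21^23=2
after ADD r7, r7, #1: r7=7+1=8
CMP r7, #10  (cmp 8,10)
BLT L0: taken
after ADD r6, r6, #4: r6=23+4=27
after XOR r0, r0, r6: r0=2^27=25
after XOR r0, r0, r6: r0=25^27=2
after ADD r7, r7, #1: r7=8+1=9
CMP r7, #10  (cmp 9,10)
BLT L0: taken
after ADD r6, r6, #4: r6=27+4=31
after XOR r0, r0, r6: r0=2^31=29
after XOR r0, r0, r6: r0=29^31=2
after ADD r7, r7, #1: r7=9+1=10
CMP r7, #10  (cmp 10,10)
BLT L0: not taken
after XOR r6, r6, r0: r6=31^2=29
halt.
Total executed instructions: 41.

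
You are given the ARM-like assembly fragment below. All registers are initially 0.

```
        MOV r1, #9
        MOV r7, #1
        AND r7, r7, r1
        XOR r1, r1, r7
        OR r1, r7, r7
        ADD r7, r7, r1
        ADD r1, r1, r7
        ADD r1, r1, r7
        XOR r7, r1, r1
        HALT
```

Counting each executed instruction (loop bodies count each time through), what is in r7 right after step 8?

2

r1=9
r7=1
r7=1&9=1
r1=9^1=8
r1=1|1=1
r7=1+1=2
r1=1+2=3
r1=3+2=5
After step 8: r7 = 2.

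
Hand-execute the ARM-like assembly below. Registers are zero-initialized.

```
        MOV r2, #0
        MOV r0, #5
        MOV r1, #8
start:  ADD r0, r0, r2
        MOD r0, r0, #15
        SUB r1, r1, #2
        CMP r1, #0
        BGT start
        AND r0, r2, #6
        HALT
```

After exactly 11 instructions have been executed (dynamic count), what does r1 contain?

4

r2=0
r0=5
r1=8
r0=5+0=5
r0=5%15=5
r1=8-2=6
CMP r1, #0  (cmp 6,0)
BGT start: taken
r0=5+0=5
r0=5%15=5
r1=6-2=4
After step 11: r1 = 4.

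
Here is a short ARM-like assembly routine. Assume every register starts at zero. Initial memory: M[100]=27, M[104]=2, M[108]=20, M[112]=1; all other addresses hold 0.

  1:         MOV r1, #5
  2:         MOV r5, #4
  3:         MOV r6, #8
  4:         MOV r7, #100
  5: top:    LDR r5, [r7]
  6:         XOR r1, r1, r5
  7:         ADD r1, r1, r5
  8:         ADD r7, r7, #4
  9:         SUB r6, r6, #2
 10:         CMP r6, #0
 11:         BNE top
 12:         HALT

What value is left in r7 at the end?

116

MOV r1, #5 → r1=5
MOV r5, #4 → r5=4
MOV r6, #8 → r6=8
MOV r7, #100 → r7=100
LDR r5, [r7] → r5=M[100]=27
XOR r1, r1, r5 → r1=5^27=30
ADD r1, r1, r5 → r1=30+27=57
ADD r7, r7, #4 → r7=100+4=104
SUB r6, r6, #2 → r6=8-2=6
CMP r6, #0  (cmp 6,0)
BNE top: taken
LDR r5, [r7] → r5=M[104]=2
XOR r1, r1, r5 → r1=57^2=59
ADD r1, r1, r5 → r1=59+2=61
ADD r7, r7, #4 → r7=104+4=108
SUB r6, r6, #2 → r6=6-2=4
CMP r6, #0  (cmp 4,0)
BNE top: taken
LDR r5, [r7] → r5=M[108]=20
XOR r1, r1, r5 → r1=61^20=41
ADD r1, r1, r5 → r1=41+20=61
ADD r7, r7, #4 → r7=108+4=112
SUB r6, r6, #2 → r6=4-2=2
CMP r6, #0  (cmp 2,0)
BNE top: taken
LDR r5, [r7] → r5=M[112]=1
XOR r1, r1, r5 → r1=61^1=60
ADD r1, r1, r5 → r1=60+1=61
ADD r7, r7, #4 → r7=112+4=116
SUB r6, r6, #2 → r6=2-2=0
CMP r6, #0  (cmp 0,0)
BNE top: not taken
halt.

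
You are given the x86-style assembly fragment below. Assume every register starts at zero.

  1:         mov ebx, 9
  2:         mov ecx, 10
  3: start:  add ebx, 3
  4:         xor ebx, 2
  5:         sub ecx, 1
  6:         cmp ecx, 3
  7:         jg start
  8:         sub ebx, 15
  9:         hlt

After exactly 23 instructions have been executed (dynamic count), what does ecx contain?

mov ebx, 9 → ebx=9
mov ecx, 10 → ecx=10
add ebx, 3 → ebx=9+3=12
xor ebx, 2 → ebx=12^2=14
sub ecx, 1 → ecx=10-1=9
cmp ecx, 3  (cmp 9,3)
jg start: taken
add ebx, 3 → ebx=14+3=17
xor ebx, 2 → ebx=17^2=19
sub ecx, 1 → ecx=9-1=8
cmp ecx, 3  (cmp 8,3)
jg start: taken
add ebx, 3 → ebx=19+3=22
xor ebx, 2 → ebx=22^2=20
sub ecx, 1 → ecx=8-1=7
cmp ecx, 3  (cmp 7,3)
jg start: taken
add ebx, 3 → ebx=20+3=23
xor ebx, 2 → ebx=23^2=21
sub ecx, 1 → ecx=7-1=6
cmp ecx, 3  (cmp 6,3)
jg start: taken
add ebx, 3 → ebx=21+3=24
After step 23: ecx = 6.

6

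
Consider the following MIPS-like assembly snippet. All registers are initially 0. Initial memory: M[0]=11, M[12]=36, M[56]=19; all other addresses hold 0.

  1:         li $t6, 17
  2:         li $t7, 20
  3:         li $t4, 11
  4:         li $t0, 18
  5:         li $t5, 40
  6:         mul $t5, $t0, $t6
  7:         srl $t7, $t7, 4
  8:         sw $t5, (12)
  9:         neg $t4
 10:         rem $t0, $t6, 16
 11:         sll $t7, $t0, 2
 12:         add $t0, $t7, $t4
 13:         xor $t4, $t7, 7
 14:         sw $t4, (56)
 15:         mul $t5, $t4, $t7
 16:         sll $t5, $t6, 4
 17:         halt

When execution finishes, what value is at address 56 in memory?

3

after li $t6, 17: $t6=17
after li $t7, 20: $t7=20
after li $t4, 11: $t4=11
after li $t0, 18: $t0=18
after li $t5, 40: $t5=40
after mul $t5, $t0, $t6: $t5=18*17=306
after srl $t7, $t7, 4: $t7=20>>4=1
sw $t5, (12) → M[12]=306
after neg $t4: $t4=-(11)=-11
after rem $t0, $t6, 16: $t0=17%16=1
after sll $t7, $t0, 2: $t7=1<<2=4
after add $t0, $t7, $t4: $t0=4+(-11)=-7
after xor $t4, $t7, 7: $t4=4^7=3
sw $t4, (56) → M[56]=3
after mul $t5, $t4, $t7: $t5=3*4=12
after sll $t5, $t6, 4: $t5=17<<4=272
halt.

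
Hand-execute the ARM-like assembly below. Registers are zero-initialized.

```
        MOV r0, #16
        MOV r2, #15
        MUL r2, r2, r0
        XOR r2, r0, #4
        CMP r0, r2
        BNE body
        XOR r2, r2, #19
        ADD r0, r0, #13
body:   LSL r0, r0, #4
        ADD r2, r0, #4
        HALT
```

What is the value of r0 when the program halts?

MOV r0, #16 → r0=16
MOV r2, #15 → r2=15
MUL r2, r2, r0 → r2=15*16=240
XOR r2, r0, #4 → r2=16^4=20
CMP r0, r2  (cmp 16,20)
BNE body: taken
LSL r0, r0, #4 → r0=16<<4=256
ADD r2, r0, #4 → r2=256+4=260
halt.

256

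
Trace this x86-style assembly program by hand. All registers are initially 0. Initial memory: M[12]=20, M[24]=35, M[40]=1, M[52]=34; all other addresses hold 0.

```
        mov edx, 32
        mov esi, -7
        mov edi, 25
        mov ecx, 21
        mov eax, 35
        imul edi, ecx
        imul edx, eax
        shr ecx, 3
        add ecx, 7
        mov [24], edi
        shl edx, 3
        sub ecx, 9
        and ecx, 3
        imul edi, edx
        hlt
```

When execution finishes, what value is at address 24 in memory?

edx=32
esi=-7
edi=25
ecx=21
eax=35
edi=25*21=525
edx=32*35=1120
ecx=21>>3=2
ecx=2+7=9
mov [24], edi → M[24]=525
edx=1120<<3=8960
ecx=9-9=0
ecx=0&3=0
edi=525*8960=4704000
halt.

525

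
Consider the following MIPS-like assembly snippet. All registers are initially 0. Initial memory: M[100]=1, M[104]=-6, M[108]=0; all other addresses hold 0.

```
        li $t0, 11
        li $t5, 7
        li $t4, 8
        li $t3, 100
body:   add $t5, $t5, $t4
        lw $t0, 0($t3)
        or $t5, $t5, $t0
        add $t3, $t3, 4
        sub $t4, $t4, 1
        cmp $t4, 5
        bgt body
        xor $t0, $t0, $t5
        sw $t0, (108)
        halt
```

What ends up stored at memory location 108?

li $t0, 11 → $t0=11
li $t5, 7 → $t5=7
li $t4, 8 → $t4=8
li $t3, 100 → $t3=100
add $t5, $t5, $t4 → $t5=7+8=15
lw $t0, 0($t3) → $t0=M[100]=1
or $t5, $t5, $t0 → $t5=15|1=15
add $t3, $t3, 4 → $t3=100+4=104
sub $t4, $t4, 1 → $t4=8-1=7
cmp $t4, 5  (cmp 7,5)
bgt body: taken
add $t5, $t5, $t4 → $t5=15+7=22
lw $t0, 0($t3) → $t0=M[104]=-6
or $t5, $t5, $t0 → $t5=22|(-6)=-2
add $t3, $t3, 4 → $t3=104+4=108
sub $t4, $t4, 1 → $t4=7-1=6
cmp $t4, 5  (cmp 6,5)
bgt body: taken
add $t5, $t5, $t4 → $t5=(-2)+6=4
lw $t0, 0($t3) → $t0=M[108]=0
or $t5, $t5, $t0 → $t5=4|0=4
add $t3, $t3, 4 → $t3=108+4=112
sub $t4, $t4, 1 → $t4=6-1=5
cmp $t4, 5  (cmp 5,5)
bgt body: not taken
xor $t0, $t0, $t5 → $t0=0^4=4
sw $t0, (108) → M[108]=4
halt.

4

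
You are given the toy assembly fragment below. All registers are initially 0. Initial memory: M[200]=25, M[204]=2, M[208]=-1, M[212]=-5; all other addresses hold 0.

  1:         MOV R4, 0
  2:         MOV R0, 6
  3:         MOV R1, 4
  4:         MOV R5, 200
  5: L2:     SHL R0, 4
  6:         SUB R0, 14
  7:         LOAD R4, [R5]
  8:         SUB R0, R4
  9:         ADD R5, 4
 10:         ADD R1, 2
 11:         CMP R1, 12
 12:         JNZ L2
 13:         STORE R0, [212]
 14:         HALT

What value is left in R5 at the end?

R4=0
R0=6
R1=4
R5=200
R0=6<<4=96
R0=96-14=82
R4=M[200]=25
R0=82-25=57
R5=200+4=204
R1=4+2=6
CMP R1, 12  (cmp 6,12)
JNZ L2: taken
R0=57<<4=912
R0=912-14=898
R4=M[204]=2
R0=898-2=896
R5=204+4=208
R1=6+2=8
CMP R1, 12  (cmp 8,12)
JNZ L2: taken
R0=896<<4=14336
R0=14336-14=14322
R4=M[208]=-1
R0=14322-(-1)=14323
R5=208+4=212
R1=8+2=10
CMP R1, 12  (cmp 10,12)
JNZ L2: taken
R0=14323<<4=229168
R0=229168-14=229154
R4=M[212]=-5
R0=229154-(-5)=229159
R5=212+4=216
R1=10+2=12
CMP R1, 12  (cmp 12,12)
JNZ L2: not taken
STORE R0, [212] → M[212]=229159
halt.

216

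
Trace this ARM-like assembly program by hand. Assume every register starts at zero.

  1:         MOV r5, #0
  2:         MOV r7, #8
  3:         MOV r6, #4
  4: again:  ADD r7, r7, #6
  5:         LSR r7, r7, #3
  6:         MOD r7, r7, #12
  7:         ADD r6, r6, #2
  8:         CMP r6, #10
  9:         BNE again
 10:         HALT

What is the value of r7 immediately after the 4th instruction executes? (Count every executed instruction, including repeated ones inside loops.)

r5=0
r7=8
r6=4
r7=8+6=14
After step 4: r7 = 14.

14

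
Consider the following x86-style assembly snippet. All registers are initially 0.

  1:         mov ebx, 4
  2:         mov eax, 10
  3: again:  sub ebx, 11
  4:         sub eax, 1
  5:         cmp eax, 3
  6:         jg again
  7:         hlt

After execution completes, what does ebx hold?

-73

after mov ebx, 4: ebx=4
after mov eax, 10: eax=10
after sub ebx, 11: ebx=4-11=-7
after sub eax, 1: eax=10-1=9
cmp eax, 3  (cmp 9,3)
jg again: taken
after sub ebx, 11: ebx=(-7)-11=-18
after sub eax, 1: eax=9-1=8
cmp eax, 3  (cmp 8,3)
jg again: taken
after sub ebx, 11: ebx=(-18)-11=-29
after sub eax, 1: eax=8-1=7
cmp eax, 3  (cmp 7,3)
jg again: taken
after sub ebx, 11: ebx=(-29)-11=-40
after sub eax, 1: eax=7-1=6
cmp eax, 3  (cmp 6,3)
jg again: taken
after sub ebx, 11: ebx=(-40)-11=-51
after sub eax, 1: eax=6-1=5
cmp eax, 3  (cmp 5,3)
jg again: taken
after sub ebx, 11: ebx=(-51)-11=-62
after sub eax, 1: eax=5-1=4
cmp eax, 3  (cmp 4,3)
jg again: taken
after sub ebx, 11: ebx=(-62)-11=-73
after sub eax, 1: eax=4-1=3
cmp eax, 3  (cmp 3,3)
jg again: not taken
halt.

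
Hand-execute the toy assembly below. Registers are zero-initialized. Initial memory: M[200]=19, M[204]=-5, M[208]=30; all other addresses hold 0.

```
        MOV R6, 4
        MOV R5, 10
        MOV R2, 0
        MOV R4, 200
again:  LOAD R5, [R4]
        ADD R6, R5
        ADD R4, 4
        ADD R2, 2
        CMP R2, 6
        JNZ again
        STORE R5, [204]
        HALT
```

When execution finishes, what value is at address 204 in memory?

R6=4
R5=10
R2=0
R4=200
R5=M[200]=19
R6=4+19=23
R4=200+4=204
R2=0+2=2
CMP R2, 6  (cmp 2,6)
JNZ again: taken
R5=M[204]=-5
R6=23+(-5)=18
R4=204+4=208
R2=2+2=4
CMP R2, 6  (cmp 4,6)
JNZ again: taken
R5=M[208]=30
R6=18+30=48
R4=208+4=212
R2=4+2=6
CMP R2, 6  (cmp 6,6)
JNZ again: not taken
STORE R5, [204] → M[204]=30
halt.

30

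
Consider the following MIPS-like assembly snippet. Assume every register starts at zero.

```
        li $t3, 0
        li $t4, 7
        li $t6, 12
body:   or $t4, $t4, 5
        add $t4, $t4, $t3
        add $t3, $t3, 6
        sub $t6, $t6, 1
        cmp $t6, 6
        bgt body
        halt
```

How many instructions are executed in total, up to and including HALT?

li $t3, 0 → $t3=0
li $t4, 7 → $t4=7
li $t6, 12 → $t6=12
or $t4, $t4, 5 → $t4=7|5=7
add $t4, $t4, $t3 → $t4=7+0=7
add $t3, $t3, 6 → $t3=0+6=6
sub $t6, $t6, 1 → $t6=12-1=11
cmp $t6, 6  (cmp 11,6)
bgt body: taken
or $t4, $t4, 5 → $t4=7|5=7
add $t4, $t4, $t3 → $t4=7+6=13
add $t3, $t3, 6 → $t3=6+6=12
sub $t6, $t6, 1 → $t6=11-1=10
cmp $t6, 6  (cmp 10,6)
bgt body: taken
or $t4, $t4, 5 → $t4=13|5=13
add $t4, $t4, $t3 → $t4=13+12=25
add $t3, $t3, 6 → $t3=12+6=18
sub $t6, $t6, 1 → $t6=10-1=9
cmp $t6, 6  (cmp 9,6)
bgt body: taken
or $t4, $t4, 5 → $t4=25|5=29
add $t4, $t4, $t3 → $t4=29+18=47
add $t3, $t3, 6 → $t3=18+6=24
sub $t6, $t6, 1 → $t6=9-1=8
cmp $t6, 6  (cmp 8,6)
bgt body: taken
or $t4, $t4, 5 → $t4=47|5=47
add $t4, $t4, $t3 → $t4=47+24=71
add $t3, $t3, 6 → $t3=24+6=30
sub $t6, $t6, 1 → $t6=8-1=7
cmp $t6, 6  (cmp 7,6)
bgt body: taken
or $t4, $t4, 5 → $t4=71|5=71
add $t4, $t4, $t3 → $t4=71+30=101
add $t3, $t3, 6 → $t3=30+6=36
sub $t6, $t6, 1 → $t6=7-1=6
cmp $t6, 6  (cmp 6,6)
bgt body: not taken
halt.
Total executed instructions: 40.

40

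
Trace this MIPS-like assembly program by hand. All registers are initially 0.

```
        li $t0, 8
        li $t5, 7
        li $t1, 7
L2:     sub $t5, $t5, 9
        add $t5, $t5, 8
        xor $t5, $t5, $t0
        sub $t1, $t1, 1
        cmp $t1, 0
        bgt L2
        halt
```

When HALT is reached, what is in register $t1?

after li $t0, 8: $t0=8
after li $t5, 7: $t5=7
after li $t1, 7: $t1=7
after sub $t5, $t5, 9: $t5=7-9=-2
after add $t5, $t5, 8: $t5=(-2)+8=6
after xor $t5, $t5, $t0: $t5=6^8=14
after sub $t1, $t1, 1: $t1=7-1=6
cmp $t1, 0  (cmp 6,0)
bgt L2: taken
after sub $t5, $t5, 9: $t5=14-9=5
after add $t5, $t5, 8: $t5=5+8=13
after xor $t5, $t5, $t0: $t5=13^8=5
after sub $t1, $t1, 1: $t1=6-1=5
cmp $t1, 0  (cmp 5,0)
bgt L2: taken
after sub $t5, $t5, 9: $t5=5-9=-4
after add $t5, $t5, 8: $t5=(-4)+8=4
after xor $t5, $t5, $t0: $t5=4^8=12
after sub $t1, $t1, 1: $t1=5-1=4
cmp $t1, 0  (cmp 4,0)
bgt L2: taken
after sub $t5, $t5, 9: $t5=12-9=3
after add $t5, $t5, 8: $t5=3+8=11
after xor $t5, $t5, $t0: $t5=11^8=3
after sub $t1, $t1, 1: $t1=4-1=3
cmp $t1, 0  (cmp 3,0)
bgt L2: taken
after sub $t5, $t5, 9: $t5=3-9=-6
after add $t5, $t5, 8: $t5=(-6)+8=2
after xor $t5, $t5, $t0: $t5=2^8=10
after sub $t1, $t1, 1: $t1=3-1=2
cmp $t1, 0  (cmp 2,0)
bgt L2: taken
after sub $t5, $t5, 9: $t5=10-9=1
after add $t5, $t5, 8: $t5=1+8=9
after xor $t5, $t5, $t0: $t5=9^8=1
after sub $t1, $t1, 1: $t1=2-1=1
cmp $t1, 0  (cmp 1,0)
bgt L2: taken
after sub $t5, $t5, 9: $t5=1-9=-8
after add $t5, $t5, 8: $t5=(-8)+8=0
after xor $t5, $t5, $t0: $t5=0^8=8
after sub $t1, $t1, 1: $t1=1-1=0
cmp $t1, 0  (cmp 0,0)
bgt L2: not taken
halt.

0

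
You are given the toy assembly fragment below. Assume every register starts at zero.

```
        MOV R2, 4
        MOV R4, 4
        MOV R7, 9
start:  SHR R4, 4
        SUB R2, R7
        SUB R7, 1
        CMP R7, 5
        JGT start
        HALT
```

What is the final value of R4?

MOV R2, 4 → R2=4
MOV R4, 4 → R4=4
MOV R7, 9 → R7=9
SHR R4, 4 → R4=4>>4=0
SUB R2, R7 → R2=4-9=-5
SUB R7, 1 → R7=9-1=8
CMP R7, 5  (cmp 8,5)
JGT start: taken
SHR R4, 4 → R4=0>>4=0
SUB R2, R7 → R2=(-5)-8=-13
SUB R7, 1 → R7=8-1=7
CMP R7, 5  (cmp 7,5)
JGT start: taken
SHR R4, 4 → R4=0>>4=0
SUB R2, R7 → R2=(-13)-7=-20
SUB R7, 1 → R7=7-1=6
CMP R7, 5  (cmp 6,5)
JGT start: taken
SHR R4, 4 → R4=0>>4=0
SUB R2, R7 → R2=(-20)-6=-26
SUB R7, 1 → R7=6-1=5
CMP R7, 5  (cmp 5,5)
JGT start: not taken
halt.

0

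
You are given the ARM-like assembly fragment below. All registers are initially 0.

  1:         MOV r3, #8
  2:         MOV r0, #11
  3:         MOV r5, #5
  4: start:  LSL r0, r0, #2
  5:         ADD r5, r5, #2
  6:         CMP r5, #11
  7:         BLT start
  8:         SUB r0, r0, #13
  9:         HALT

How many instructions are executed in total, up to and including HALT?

after MOV r3, #8: r3=8
after MOV r0, #11: r0=11
after MOV r5, #5: r5=5
after LSL r0, r0, #2: r0=11<<2=44
after ADD r5, r5, #2: r5=5+2=7
CMP r5, #11  (cmp 7,11)
BLT start: taken
after LSL r0, r0, #2: r0=44<<2=176
after ADD r5, r5, #2: r5=7+2=9
CMP r5, #11  (cmp 9,11)
BLT start: taken
after LSL r0, r0, #2: r0=176<<2=704
after ADD r5, r5, #2: r5=9+2=11
CMP r5, #11  (cmp 11,11)
BLT start: not taken
after SUB r0, r0, #13: r0=704-13=691
halt.
Total executed instructions: 17.

17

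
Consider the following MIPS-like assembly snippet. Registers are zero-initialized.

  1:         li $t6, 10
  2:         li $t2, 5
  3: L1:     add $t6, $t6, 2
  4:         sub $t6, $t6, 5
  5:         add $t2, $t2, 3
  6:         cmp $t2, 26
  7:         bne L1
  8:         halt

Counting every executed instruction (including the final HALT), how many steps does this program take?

$t6=10
$t2=5
$t6=10+2=12
$t6=12-5=7
$t2=5+3=8
cmp $t2, 26  (cmp 8,26)
bne L1: taken
$t6=7+2=9
$t6=9-5=4
$t2=8+3=11
cmp $t2, 26  (cmp 11,26)
bne L1: taken
$t6=4+2=6
$t6=6-5=1
$t2=11+3=14
cmp $t2, 26  (cmp 14,26)
bne L1: taken
$t6=1+2=3
$t6=3-5=-2
$t2=14+3=17
cmp $t2, 26  (cmp 17,26)
bne L1: taken
$t6=(-2)+2=0
$t6=0-5=-5
$t2=17+3=20
cmp $t2, 26  (cmp 20,26)
bne L1: taken
$t6=(-5)+2=-3
$t6=(-3)-5=-8
$t2=20+3=23
cmp $t2, 26  (cmp 23,26)
bne L1: taken
$t6=(-8)+2=-6
$t6=(-6)-5=-11
$t2=23+3=26
cmp $t2, 26  (cmp 26,26)
bne L1: not taken
halt.
Total executed instructions: 38.

38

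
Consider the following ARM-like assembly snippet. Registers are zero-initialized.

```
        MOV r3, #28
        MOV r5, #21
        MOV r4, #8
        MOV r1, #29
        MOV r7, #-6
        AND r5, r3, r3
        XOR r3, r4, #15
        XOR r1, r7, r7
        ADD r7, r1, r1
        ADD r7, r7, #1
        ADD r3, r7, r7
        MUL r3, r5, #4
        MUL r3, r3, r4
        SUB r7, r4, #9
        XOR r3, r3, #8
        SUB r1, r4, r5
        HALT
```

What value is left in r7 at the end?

-1

MOV r3, #28 → r3=28
MOV r5, #21 → r5=21
MOV r4, #8 → r4=8
MOV r1, #29 → r1=29
MOV r7, #-6 → r7=-6
AND r5, r3, r3 → r5=28&28=28
XOR r3, r4, #15 → r3=8^15=7
XOR r1, r7, r7 → r1=(-6)^(-6)=0
ADD r7, r1, r1 → r7=0+0=0
ADD r7, r7, #1 → r7=0+1=1
ADD r3, r7, r7 → r3=1+1=2
MUL r3, r5, #4 → r3=28*4=112
MUL r3, r3, r4 → r3=112*8=896
SUB r7, r4, #9 → r7=8-9=-1
XOR r3, r3, #8 → r3=896^8=904
SUB r1, r4, r5 → r1=8-28=-20
halt.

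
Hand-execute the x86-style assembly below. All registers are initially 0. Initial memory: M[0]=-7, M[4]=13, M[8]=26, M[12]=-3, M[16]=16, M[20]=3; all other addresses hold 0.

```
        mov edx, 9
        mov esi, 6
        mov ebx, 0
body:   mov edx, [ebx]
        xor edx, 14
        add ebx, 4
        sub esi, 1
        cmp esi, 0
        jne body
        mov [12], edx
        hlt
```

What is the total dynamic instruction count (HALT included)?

after mov edx, 9: edx=9
after mov esi, 6: esi=6
after mov ebx, 0: ebx=0
after mov edx, [ebx]: edx=M[0]=-7
after xor edx, 14: edx=(-7)^14=-9
after add ebx, 4: ebx=0+4=4
after sub esi, 1: esi=6-1=5
cmp esi, 0  (cmp 5,0)
jne body: taken
after mov edx, [ebx]: edx=M[4]=13
after xor edx, 14: edx=13^14=3
after add ebx, 4: ebx=4+4=8
after sub esi, 1: esi=5-1=4
cmp esi, 0  (cmp 4,0)
jne body: taken
after mov edx, [ebx]: edx=M[8]=26
after xor edx, 14: edx=26^14=20
after add ebx, 4: ebx=8+4=12
after sub esi, 1: esi=4-1=3
cmp esi, 0  (cmp 3,0)
jne body: taken
after mov edx, [ebx]: edx=M[12]=-3
after xor edx, 14: edx=(-3)^14=-13
after add ebx, 4: ebx=12+4=16
after sub esi, 1: esi=3-1=2
cmp esi, 0  (cmp 2,0)
jne body: taken
after mov edx, [ebx]: edx=M[16]=16
after xor edx, 14: edx=16^14=30
after add ebx, 4: ebx=16+4=20
after sub esi, 1: esi=2-1=1
cmp esi, 0  (cmp 1,0)
jne body: taken
after mov edx, [ebx]: edx=M[20]=3
after xor edx, 14: edx=3^14=13
after add ebx, 4: ebx=20+4=24
after sub esi, 1: esi=1-1=0
cmp esi, 0  (cmp 0,0)
jne body: not taken
mov [12], edx → M[12]=13
halt.
Total executed instructions: 41.

41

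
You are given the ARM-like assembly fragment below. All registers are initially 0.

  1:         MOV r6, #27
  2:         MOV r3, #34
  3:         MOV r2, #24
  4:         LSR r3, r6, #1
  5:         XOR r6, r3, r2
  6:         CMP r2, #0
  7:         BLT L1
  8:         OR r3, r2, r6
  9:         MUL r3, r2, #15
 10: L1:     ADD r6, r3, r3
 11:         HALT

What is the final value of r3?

r6=27
r3=34
r2=24
r3=27>>1=13
r6=13^24=21
CMP r2, #0  (cmp 24,0)
BLT L1: not taken
r3=24|21=29
r3=24*15=360
r6=360+360=720
halt.

360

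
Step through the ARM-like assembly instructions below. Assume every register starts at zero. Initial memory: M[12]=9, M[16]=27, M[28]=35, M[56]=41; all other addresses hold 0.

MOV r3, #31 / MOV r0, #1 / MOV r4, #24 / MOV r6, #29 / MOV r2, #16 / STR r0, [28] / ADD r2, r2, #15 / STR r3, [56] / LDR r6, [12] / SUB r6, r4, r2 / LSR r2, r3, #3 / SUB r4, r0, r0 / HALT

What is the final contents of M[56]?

r3=31
r0=1
r4=24
r6=29
r2=16
STR r0, [28] → M[28]=1
r2=16+15=31
STR r3, [56] → M[56]=31
r6=M[12]=9
r6=24-31=-7
r2=31>>3=3
r4=1-1=0
halt.

31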